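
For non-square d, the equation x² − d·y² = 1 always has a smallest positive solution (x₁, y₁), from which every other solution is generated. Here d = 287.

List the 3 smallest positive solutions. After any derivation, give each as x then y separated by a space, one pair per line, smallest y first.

[16; 1,15,1,32] for √287; ℓ=4 ⇒ convergent index 3
a_0=16:  p_0=16·1+0=16,  q_0=16·0+1=1
…
a_2=15:  p_2=15·17+16=271,  q_2=15·1+1=16
a_3=1:  p_3=1·271+17=288,  q_3=1·16+1=17
(x₁, y₁) = (288, 17);  288² − 287·17² = 1 ✓
(x_2, y_2) = (288·288 + 287·17·17, 288·17 + 17·288) = (165887, 9792)
(x_3, y_3) = (288·165887 + 287·17·9792, 288·9792 + 17·165887) = (95550624, 5640175)

288 17
165887 9792
95550624 5640175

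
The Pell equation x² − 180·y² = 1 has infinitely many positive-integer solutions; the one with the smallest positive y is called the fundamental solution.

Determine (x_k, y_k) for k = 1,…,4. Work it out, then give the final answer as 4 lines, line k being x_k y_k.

161 12
51841 3864
16692641 1244196
5374978561 400627248

d=180: √d = [13; 2,2,2,26] (ℓ=4, even), read p_3/q_3
i=0: a=13 ⇒ p=13, q=1
i=1: a=2 ⇒ p=27, q=2
i=2: a=2 ⇒ p=67, q=5
i=3: a=2 ⇒ p=161, q=12
(x₁, y₁) = (161, 12);  161² − 180·12² = 1 ✓
k=2:  x_2 = 161·161+180·12·12 = 51841,  y_2 = 161·12+12·161 = 3864
k=3:  x_3 = 161·51841+180·12·3864 = 16692641,  y_3 = 161·3864+12·51841 = 1244196
k=4:  x_4 = 161·16692641+180·12·1244196 = 5374978561,  y_4 = 161·1244196+12·16692641 = 400627248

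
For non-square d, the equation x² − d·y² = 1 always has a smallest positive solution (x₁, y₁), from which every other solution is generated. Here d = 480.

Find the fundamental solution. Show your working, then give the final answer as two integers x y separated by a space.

241 11

√480 = [21; 1,9,1,42, …], period ℓ=4 (even) → k=3
k=0  a_k=21  p_k/q_k = 21/1
k=1  a_k=1  p_k/q_k = 22/1
k=2  a_k=9  p_k/q_k = 219/10
k=3  a_k=1  p_k/q_k = 241/11
fundamental: x₁=241, y₁=11  (since 58081 − 480·121 = 1)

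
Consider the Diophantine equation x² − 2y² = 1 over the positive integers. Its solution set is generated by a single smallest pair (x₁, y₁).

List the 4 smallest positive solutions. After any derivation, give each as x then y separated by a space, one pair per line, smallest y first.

3 2
17 12
99 70
577 408

[1; 2] for √2; ℓ=1 ⇒ convergent index 1
step 0: (1, 1)  from 1·(1,0) + (0,1)
step 1: (3, 2)  from 2·(1,1) + (1,0)
(x₁, y₁) = (3, 2);  3² − 2·2² = 1 ✓
(x_2, y_2) = (3·3 + 2·2·2, 3·2 + 2·3) = (17, 12)
(x_3, y_3) = (3·17 + 2·2·12, 3·12 + 2·17) = (99, 70)
(x_4, y_4) = (3·99 + 2·2·70, 3·70 + 2·99) = (577, 408)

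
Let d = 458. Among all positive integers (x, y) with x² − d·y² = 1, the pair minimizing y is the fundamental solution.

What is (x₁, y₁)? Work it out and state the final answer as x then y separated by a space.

d=458: √d = [21; 2,2,42] (ℓ=3, odd), read p_5/q_5
i=0: a=21 ⇒ p=21, q=1
i=1: a=2 ⇒ p=43, q=2
…
i=4: a=2 ⇒ p=9181, q=429
i=5: a=2 ⇒ p=22899, q=1070
→ (22899, 1070).  Check: 22899²=524364201, 458·1070²=524364200, difference 1.

22899 1070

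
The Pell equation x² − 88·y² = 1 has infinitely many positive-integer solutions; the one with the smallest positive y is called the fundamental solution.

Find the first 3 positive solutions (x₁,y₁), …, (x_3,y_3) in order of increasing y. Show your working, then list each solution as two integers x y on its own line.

197 21
77617 8274
30580901 3259935

√88 → a₀=9, period (2,1,1,1,2,18); ℓ=6 even so k=5
a_0=9:  p_0=9·1+0=9,  q_0=9·0+1=1
a_1=2:  p_1=2·9+1=19,  q_1=2·1+0=2
…
a_3=1:  p_3=1·28+19=47,  q_3=1·3+2=5
a_4=1:  p_4=1·47+28=75,  q_4=1·5+3=8
a_5=2:  p_5=2·75+47=197,  q_5=2·8+5=21
(x₁, y₁) = (197, 21);  197² − 88·21² = 1 ✓
(x_2, y_2) = (197·197 + 88·21·21, 197·21 + 21·197) = (77617, 8274)
(x_3, y_3) = (197·77617 + 88·21·8274, 197·8274 + 21·77617) = (30580901, 3259935)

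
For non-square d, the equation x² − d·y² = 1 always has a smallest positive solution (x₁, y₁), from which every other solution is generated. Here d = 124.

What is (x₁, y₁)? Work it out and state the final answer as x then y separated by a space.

[11; 7,2,1,1,1,…,2,7,22] for √124; ℓ=16 ⇒ convergent index 15
step 0: (11, 1)  from 11·(1,0) + (0,1)
step 1: (78, 7)  from 7·(11,1) + (1,0)
…
step 3: (245, 22)  from 1·(167,15) + (78,7)
…
step 5: (657, 59)  from 1·(412,37) + (245,22)
…
step 7: (3040, 273)  from 1·(2383,214) + (657,59)
step 8: (14543, 1306)  from 4·(3040,273) + (2383,214)
step 9: (17583, 1579)  from 1·(14543,1306) + (3040,273)
…
step 11: (84875, 7622)  from 1·(67292,6043) + (17583,1579)
…
step 14: (626251, 56239)  from 2·(237042,21287) + (152167,13665)
step 15: (4620799, 414960)  from 7·(626251,56239) + (237042,21287)
→ (4620799, 414960).  Check: 4620799²=21351783398401, 124·414960²=21351783398400, difference 1.

4620799 414960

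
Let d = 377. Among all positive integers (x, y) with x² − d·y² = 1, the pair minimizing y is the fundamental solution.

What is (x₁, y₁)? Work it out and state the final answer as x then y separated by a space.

233 12

√377 = [19; 2,2,2,38, …], period ℓ=4 (even) → k=3
a_0=19:  p_0=19·1+0=19,  q_0=19·0+1=1
…
a_2=2:  p_2=2·39+19=97,  q_2=2·2+1=5
a_3=2:  p_3=2·97+39=233,  q_3=2·5+2=12
→ (233, 12).  Check: 233²=54289, 377·12²=54288, difference 1.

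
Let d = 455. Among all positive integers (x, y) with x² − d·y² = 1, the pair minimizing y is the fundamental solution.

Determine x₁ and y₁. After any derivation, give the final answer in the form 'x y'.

[21; 3,42] for √455; ℓ=2 ⇒ convergent index 1
a_0=21:  p_0=21·1+0=21,  q_0=21·0+1=1
a_1=3:  p_1=3·21+1=64,  q_1=3·1+0=3
fundamental: x₁=64, y₁=3  (since 4096 − 455·9 = 1)

64 3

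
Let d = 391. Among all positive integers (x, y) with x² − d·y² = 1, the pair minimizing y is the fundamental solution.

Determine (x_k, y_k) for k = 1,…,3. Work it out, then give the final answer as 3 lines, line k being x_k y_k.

7338680 371133
107712448284799 5447252648880
1580934379957370111960 79951288138564985667

√391 → a₀=19, period (1,3,2,2,1,…,3,1,38); ℓ=16 even so k=15
a_0=19:  p_0=19·1+0=19,  q_0=19·0+1=1
a_1=1:  p_1=1·19+1=20,  q_1=1·1+0=1
a_2=3:  p_2=3·20+19=79,  q_2=3·1+1=4
a_3=2:  p_3=2·79+20=178,  q_3=2·4+1=9
a_4=2:  p_4=2·178+79=435,  q_4=2·9+4=22
a_5=1:  p_5=1·435+178=613,  q_5=1·22+9=31
a_6=1:  p_6=1·613+435=1048,  q_6=1·31+22=53
a_7=2:  p_7=2·1048+613=2709,  q_7=2·53+31=137
…
a_10=1:  p_10=1·107747+52519=160266,  q_10=1·5449+2656=8105
…
a_12=2:  p_12=2·268013+160266=696292,  q_12=2·13554+8105=35213
a_13=2:  p_13=2·696292+268013=1660597,  q_13=2·35213+13554=83980
a_14=3:  p_14=3·1660597+696292=5678083,  q_14=3·83980+35213=287153
a_15=1:  p_15=1·5678083+1660597=7338680,  q_15=1·287153+83980=371133
(x₁, y₁) = (7338680, 371133);  7338680² − 391·371133² = 1 ✓
k=2:  x_2 = 7338680·7338680+391·371133·371133 = 107712448284799,  y_2 = 7338680·371133+371133·7338680 = 5447252648880
k=3:  x_3 = 7338680·107712448284799+391·371133·5447252648880 = 1580934379957370111960,  y_3 = 7338680·5447252648880+371133·107712448284799 = 79951288138564985667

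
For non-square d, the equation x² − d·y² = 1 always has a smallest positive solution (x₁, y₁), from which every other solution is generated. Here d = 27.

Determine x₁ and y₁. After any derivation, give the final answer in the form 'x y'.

26 5

√27 → a₀=5, period (5,10); ℓ=2 even so k=1
k=0  a_k=5  p_k/q_k = 5/1
k=1  a_k=5  p_k/q_k = 26/5
fundamental: x₁=26, y₁=5  (since 676 − 27·25 = 1)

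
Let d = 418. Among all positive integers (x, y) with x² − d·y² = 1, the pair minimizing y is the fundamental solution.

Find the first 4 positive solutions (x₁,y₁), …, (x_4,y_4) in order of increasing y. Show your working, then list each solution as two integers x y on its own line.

[20; 2,4,20,4,2,40] for √418; ℓ=6 ⇒ convergent index 5
i=0: a=20 ⇒ p=20, q=1
i=1: a=2 ⇒ p=41, q=2
…
i=3: a=20 ⇒ p=3721, q=182
i=4: a=4 ⇒ p=15068, q=737
i=5: a=2 ⇒ p=33857, q=1656
(x₁, y₁) = (33857, 1656);  33857² − 418·1656² = 1 ✓
k=2:  x_2 = 33857·33857+418·1656·1656 = 2292592897,  y_2 = 33857·1656+1656·33857 = 112134384
k=3:  x_3 = 33857·2292592897+418·1656·112134384 = 155240635393601,  y_3 = 33857·112134384+1656·2292592897 = 7593067676520
k=4:  x_4 = 33857·155240635393601+418·1656·7593067676520 = 10511964382749705217,  y_4 = 33857·7593067676520+1656·155240635393601 = 514156984535740896

33857 1656
2292592897 112134384
155240635393601 7593067676520
10511964382749705217 514156984535740896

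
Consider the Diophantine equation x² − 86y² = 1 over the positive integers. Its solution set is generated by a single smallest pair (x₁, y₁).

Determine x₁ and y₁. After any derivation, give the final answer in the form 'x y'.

10405 1122

d=86: √d = [9; 3,1,1,1,8,1,1,1,3,18] (ℓ=10, even), read p_9/q_9
i=0: a=9 ⇒ p=9, q=1
…
i=6: a=1 ⇒ p=983, q=106
…
i=8: a=1 ⇒ p=2847, q=307
i=9: a=3 ⇒ p=10405, q=1122
fundamental: x₁=10405, y₁=1122  (since 108264025 − 86·1258884 = 1)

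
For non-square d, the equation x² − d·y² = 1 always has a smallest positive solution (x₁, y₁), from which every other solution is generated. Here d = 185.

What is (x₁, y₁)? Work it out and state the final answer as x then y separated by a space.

√185 = [13; 1,1,1,1,26, …], period ℓ=5 (odd) → k=9
a_0=13:  p_0=13·1+0=13,  q_0=13·0+1=1
a_1=1:  p_1=1·13+1=14,  q_1=1·1+0=1
a_2=1:  p_2=1·14+13=27,  q_2=1·1+1=2
…
a_5=26:  p_5=26·68+41=1809,  q_5=26·5+3=133
…
a_8=1:  p_8=1·3686+1877=5563,  q_8=1·271+138=409
a_9=1:  p_9=1·5563+3686=9249,  q_9=1·409+271=680
fundamental: x₁=9249, y₁=680  (since 85544001 − 185·462400 = 1)

9249 680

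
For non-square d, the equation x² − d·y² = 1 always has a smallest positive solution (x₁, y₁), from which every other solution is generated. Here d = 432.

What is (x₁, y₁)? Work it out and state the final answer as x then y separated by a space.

√432 → a₀=20, period (1,3,1,1,1,3,1,40); ℓ=8 even so k=7
k=0  a_k=20  p_k/q_k = 20/1
k=1  a_k=1  p_k/q_k = 21/1
…
k=4  a_k=1  p_k/q_k = 187/9
…
k=6  a_k=3  p_k/q_k = 1060/51
k=7  a_k=1  p_k/q_k = 1351/65
→ (1351, 65).  Check: 1351²=1825201, 432·65²=1825200, difference 1.

1351 65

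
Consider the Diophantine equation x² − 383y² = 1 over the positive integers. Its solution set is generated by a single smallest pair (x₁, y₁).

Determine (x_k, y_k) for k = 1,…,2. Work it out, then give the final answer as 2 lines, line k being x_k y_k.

√383 = [19; 1,1,3,19,3,1,1,38, …], period ℓ=8 (even) → k=7
k=0  a_k=19  p_k/q_k = 19/1
k=1  a_k=1  p_k/q_k = 20/1
…
k=3  a_k=3  p_k/q_k = 137/7
k=4  a_k=19  p_k/q_k = 2642/135
k=5  a_k=3  p_k/q_k = 8063/412
k=6  a_k=1  p_k/q_k = 10705/547
k=7  a_k=1  p_k/q_k = 18768/959
fundamental: x₁=18768, y₁=959  (since 352237824 − 383·919681 = 1)
(x_2, y_2) = (18768·18768 + 383·959·959, 18768·959 + 959·18768) = (704475647, 35997024)

18768 959
704475647 35997024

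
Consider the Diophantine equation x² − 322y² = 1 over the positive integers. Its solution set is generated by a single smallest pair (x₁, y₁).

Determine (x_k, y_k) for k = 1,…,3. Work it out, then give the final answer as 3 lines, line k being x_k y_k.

d=322: √d = [17; 1,16,1,34] (ℓ=4, even), read p_3/q_3
a_0=17:  p_0=17·1+0=17,  q_0=17·0+1=1
a_1=1:  p_1=1·17+1=18,  q_1=1·1+0=1
a_2=16:  p_2=16·18+17=305,  q_2=16·1+1=17
a_3=1:  p_3=1·305+18=323,  q_3=1·17+1=18
(x₁, y₁) = (323, 18);  323² − 322·18² = 1 ✓
(x_2, y_2) = (323·323 + 322·18·18, 323·18 + 18·323) = (208657, 11628)
(x_3, y_3) = (323·208657 + 322·18·11628, 323·11628 + 18·208657) = (134792099, 7511670)

323 18
208657 11628
134792099 7511670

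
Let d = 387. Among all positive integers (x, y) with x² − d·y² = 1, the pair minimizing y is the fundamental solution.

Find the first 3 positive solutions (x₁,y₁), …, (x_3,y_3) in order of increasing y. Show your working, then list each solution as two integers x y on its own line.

3482 177
24248647 1232628
168867574226 8584021215

√387 = [19; 1,2,19,2,1,38, …], period ℓ=6 (even) → k=5
i=0: a=19 ⇒ p=19, q=1
…
i=2: a=2 ⇒ p=59, q=3
i=3: a=19 ⇒ p=1141, q=58
i=4: a=2 ⇒ p=2341, q=119
i=5: a=1 ⇒ p=3482, q=177
→ (3482, 177).  Check: 3482²=12124324, 387·177²=12124323, difference 1.
n=2: (3482,177)∘(3482,177) = (3482·3482+387·177·177, 3482·177+177·3482) = (24248647,1232628)
n=3: (24248647,1232628)∘(3482,177) = (3482·24248647+387·177·1232628, 3482·1232628+177·24248647) = (168867574226,8584021215)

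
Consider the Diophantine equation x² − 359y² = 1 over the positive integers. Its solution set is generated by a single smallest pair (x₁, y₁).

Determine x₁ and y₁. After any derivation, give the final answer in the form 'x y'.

√359 → a₀=18, period (1,17,1,36); ℓ=4 even so k=3
k=0  a_k=18  p_k/q_k = 18/1
…
k=2  a_k=17  p_k/q_k = 341/18
k=3  a_k=1  p_k/q_k = 360/19
fundamental: x₁=360, y₁=19  (since 129600 − 359·361 = 1)

360 19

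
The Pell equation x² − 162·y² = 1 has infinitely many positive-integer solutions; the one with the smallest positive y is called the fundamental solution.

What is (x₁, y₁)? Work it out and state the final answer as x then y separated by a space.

√162 = [12; 1,2,1,2,12,2,1,2,1,24, …], period ℓ=10 (even) → k=9
step 0: (12, 1)  from 12·(1,0) + (0,1)
…
step 2: (38, 3)  from 2·(13,1) + (12,1)
…
step 5: (1731, 136)  from 12·(140,11) + (51,4)
…
step 7: (5333, 419)  from 1·(3602,283) + (1731,136)
step 8: (14268, 1121)  from 2·(5333,419) + (3602,283)
step 9: (19601, 1540)  from 1·(14268,1121) + (5333,419)
(x₁, y₁) = (19601, 1540);  19601² − 162·1540² = 1 ✓

19601 1540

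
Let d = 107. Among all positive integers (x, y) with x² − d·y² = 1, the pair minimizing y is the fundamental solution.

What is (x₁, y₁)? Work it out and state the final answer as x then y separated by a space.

962 93

[10; 2,1,9,1,2,20] for √107; ℓ=6 ⇒ convergent index 5
k=0  a_k=10  p_k/q_k = 10/1
…
k=2  a_k=1  p_k/q_k = 31/3
…
k=4  a_k=1  p_k/q_k = 331/32
k=5  a_k=2  p_k/q_k = 962/93
→ (962, 93).  Check: 962²=925444, 107·93²=925443, difference 1.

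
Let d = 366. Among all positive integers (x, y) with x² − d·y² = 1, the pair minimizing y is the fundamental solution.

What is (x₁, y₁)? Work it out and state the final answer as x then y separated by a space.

907925 47458

√366 → a₀=19, period (7,1,1,1,2,12,2,1,1,1,7,38); ℓ=12 even so k=11
k=0  a_k=19  p_k/q_k = 19/1
…
k=2  a_k=1  p_k/q_k = 153/8
k=3  a_k=1  p_k/q_k = 287/15
…
k=6  a_k=12  p_k/q_k = 14444/755
k=7  a_k=2  p_k/q_k = 30055/1571
…
k=10  a_k=1  p_k/q_k = 119053/6223
k=11  a_k=7  p_k/q_k = 907925/47458
fundamental: x₁=907925, y₁=47458  (since 824327805625 − 366·2252261764 = 1)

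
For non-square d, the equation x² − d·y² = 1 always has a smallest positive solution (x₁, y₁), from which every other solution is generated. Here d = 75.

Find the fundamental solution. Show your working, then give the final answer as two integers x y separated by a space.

26 3

√75 → a₀=8, period (1,1,1,16); ℓ=4 even so k=3
a_0=8:  p_0=8·1+0=8,  q_0=8·0+1=1
a_1=1:  p_1=1·8+1=9,  q_1=1·1+0=1
a_2=1:  p_2=1·9+8=17,  q_2=1·1+1=2
a_3=1:  p_3=1·17+9=26,  q_3=1·2+1=3
→ (26, 3).  Check: 26²=676, 75·3²=675, difference 1.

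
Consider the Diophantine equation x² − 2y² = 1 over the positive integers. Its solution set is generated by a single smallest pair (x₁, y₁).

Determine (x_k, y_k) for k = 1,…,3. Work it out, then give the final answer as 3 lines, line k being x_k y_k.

3 2
17 12
99 70

[1; 2] for √2; ℓ=1 ⇒ convergent index 1
a_0=1:  p_0=1·1+0=1,  q_0=1·0+1=1
a_1=2:  p_1=2·1+1=3,  q_1=2·1+0=2
fundamental: x₁=3, y₁=2  (since 9 − 2·4 = 1)
n=2: (3,2)∘(3,2) = (3·3+2·2·2, 3·2+2·3) = (17,12)
n=3: (17,12)∘(3,2) = (3·17+2·2·12, 3·12+2·17) = (99,70)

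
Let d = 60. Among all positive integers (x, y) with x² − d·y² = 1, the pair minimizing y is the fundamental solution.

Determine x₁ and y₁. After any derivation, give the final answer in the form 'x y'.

[7; 1,2,1,14] for √60; ℓ=4 ⇒ convergent index 3
k=0  a_k=7  p_k/q_k = 7/1
k=1  a_k=1  p_k/q_k = 8/1
k=2  a_k=2  p_k/q_k = 23/3
k=3  a_k=1  p_k/q_k = 31/4
fundamental: x₁=31, y₁=4  (since 961 − 60·16 = 1)

31 4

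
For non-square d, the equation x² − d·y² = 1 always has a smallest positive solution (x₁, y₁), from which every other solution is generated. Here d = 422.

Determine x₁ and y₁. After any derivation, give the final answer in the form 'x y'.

[20; 1,1,5,2,1,…,1,1,40] for √422; ℓ=14 ⇒ convergent index 13
a_0=20:  p_0=20·1+0=20,  q_0=20·0+1=1
…
a_2=1:  p_2=1·21+20=41,  q_2=1·1+1=2
a_3=5:  p_3=5·41+21=226,  q_3=5·2+1=11
…
a_5=1:  p_5=1·493+226=719,  q_5=1·24+11=35
…
a_7=20:  p_7=20·2650+719=53719,  q_7=20·129+35=2615
a_8=3:  p_8=3·53719+2650=163807,  q_8=3·2615+129=7974
…
a_12=1:  p_12=1·3211821+598859=3810680,  q_12=1·156349+29152=185501
a_13=1:  p_13=1·3810680+3211821=7022501,  q_13=1·185501+156349=341850
(x₁, y₁) = (7022501, 341850);  7022501² − 422·341850² = 1 ✓

7022501 341850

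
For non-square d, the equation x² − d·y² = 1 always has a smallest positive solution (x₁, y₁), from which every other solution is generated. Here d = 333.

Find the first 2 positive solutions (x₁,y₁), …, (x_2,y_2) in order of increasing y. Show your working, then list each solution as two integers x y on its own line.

[18; 4,36] for √333; ℓ=2 ⇒ convergent index 1
a_0=18:  p_0=18·1+0=18,  q_0=18·0+1=1
a_1=4:  p_1=4·18+1=73,  q_1=4·1+0=4
(x₁, y₁) = (73, 4);  73² − 333·4² = 1 ✓
n=2: (73,4)∘(73,4) = (73·73+333·4·4, 73·4+4·73) = (10657,584)

73 4
10657 584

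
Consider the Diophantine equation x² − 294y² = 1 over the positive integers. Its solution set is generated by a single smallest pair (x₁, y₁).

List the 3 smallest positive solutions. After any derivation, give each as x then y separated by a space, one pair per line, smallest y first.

[17; 6,1,4,1,6,34] for √294; ℓ=6 ⇒ convergent index 5
step 0: (17, 1)  from 17·(1,0) + (0,1)
…
step 2: (120, 7)  from 1·(103,6) + (17,1)
step 3: (583, 34)  from 4·(120,7) + (103,6)
step 4: (703, 41)  from 1·(583,34) + (120,7)
step 5: (4801, 280)  from 6·(703,41) + (583,34)
fundamental: x₁=4801, y₁=280  (since 23049601 − 294·78400 = 1)
(4801+280√294)^2 = 46099201 + 2688560√294
(4801+280√294)^3 = 442644523201 + 25815552840√294

4801 280
46099201 2688560
442644523201 25815552840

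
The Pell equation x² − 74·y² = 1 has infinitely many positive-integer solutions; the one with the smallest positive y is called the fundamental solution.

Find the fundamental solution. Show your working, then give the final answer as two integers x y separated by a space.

[8; 1,1,1,1,16] for √74; ℓ=5 ⇒ convergent index 9
a_0=8:  p_0=8·1+0=8,  q_0=8·0+1=1
a_1=1:  p_1=1·8+1=9,  q_1=1·1+0=1
a_2=1:  p_2=1·9+8=17,  q_2=1·1+1=2
a_3=1:  p_3=1·17+9=26,  q_3=1·2+1=3
a_4=1:  p_4=1·26+17=43,  q_4=1·3+2=5
…
a_6=1:  p_6=1·714+43=757,  q_6=1·83+5=88
a_7=1:  p_7=1·757+714=1471,  q_7=1·88+83=171
a_8=1:  p_8=1·1471+757=2228,  q_8=1·171+88=259
a_9=1:  p_9=1·2228+1471=3699,  q_9=1·259+171=430
→ (3699, 430).  Check: 3699²=13682601, 74·430²=13682600, difference 1.

3699 430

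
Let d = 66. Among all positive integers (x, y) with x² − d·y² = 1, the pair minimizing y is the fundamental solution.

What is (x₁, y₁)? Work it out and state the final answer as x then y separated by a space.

65 8

√66 = [8; 8,16, …], period ℓ=2 (even) → k=1
step 0: (8, 1)  from 8·(1,0) + (0,1)
step 1: (65, 8)  from 8·(8,1) + (1,0)
→ (65, 8).  Check: 65²=4225, 66·8²=4224, difference 1.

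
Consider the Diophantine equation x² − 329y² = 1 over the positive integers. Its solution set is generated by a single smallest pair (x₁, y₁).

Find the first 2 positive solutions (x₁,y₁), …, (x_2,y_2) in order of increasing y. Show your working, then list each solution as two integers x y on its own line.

√329 = [18; 7,4,2,1,1,4,1,1,2,4,7,36, …], period ℓ=12 (even) → k=11
i=0: a=18 ⇒ p=18, q=1
…
i=2: a=4 ⇒ p=526, q=29
i=3: a=2 ⇒ p=1179, q=65
i=4: a=1 ⇒ p=1705, q=94
i=5: a=1 ⇒ p=2884, q=159
i=6: a=4 ⇒ p=13241, q=730
…
i=8: a=1 ⇒ p=29366, q=1619
…
i=10: a=4 ⇒ p=328794, q=18127
i=11: a=7 ⇒ p=2376415, q=131016
fundamental: x₁=2376415, y₁=131016  (since 5647348252225 − 329·17165192256 = 1)
(x_2, y_2) = (2376415·2376415 + 329·131016·131016, 2376415·131016 + 131016·2376415) = (11294696504449, 622696775280)

2376415 131016
11294696504449 622696775280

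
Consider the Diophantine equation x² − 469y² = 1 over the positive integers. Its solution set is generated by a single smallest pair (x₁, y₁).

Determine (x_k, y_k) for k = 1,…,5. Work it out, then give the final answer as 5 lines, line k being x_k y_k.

√469 = [21; 1,1,1,10,6,10,1,1,1,42, …], period ℓ=10 (even) → k=9
step 0: (21, 1)  from 21·(1,0) + (0,1)
step 1: (22, 1)  from 1·(21,1) + (1,0)
step 2: (43, 2)  from 1·(22,1) + (21,1)
step 3: (65, 3)  from 1·(43,2) + (22,1)
…
step 7: (47146, 2177)  from 1·(42923,1982) + (4223,195)
step 8: (90069, 4159)  from 1·(47146,2177) + (42923,1982)
step 9: (137215, 6336)  from 1·(90069,4159) + (47146,2177)
fundamental: x₁=137215, y₁=6336  (since 18827956225 − 469·40144896 = 1)
n=2: (137215,6336)∘(137215,6336) = (137215·137215+469·6336·6336, 137215·6336+6336·137215) = (37655912449,1738788480)
n=3: (37655912449,1738788480)∘(137215,6336) = (137215·37655912449+469·6336·1738788480, 137215·1738788480+6336·37655912449) = (10333912053241855,477175722560064)
n=4: (10333912053241855,477175722560064)∘(137215,6336) = (137215·10333912053241855+469·6336·477175722560064, 137215·477175722560064+6336·10333912053241855) = (2835935484733506355201,130951333540419575040)
n=5: (2835935484733506355201,130951333540419575040)∘(137215,6336) = (137215·2835935484733506355201+469·6336·130951333540419575040, 137215·130951333540419575040+6336·2835935484733506355201) = (778265775065082237004568575,35936974463020168255667136)

137215 6336
37655912449 1738788480
10333912053241855 477175722560064
2835935484733506355201 130951333540419575040
778265775065082237004568575 35936974463020168255667136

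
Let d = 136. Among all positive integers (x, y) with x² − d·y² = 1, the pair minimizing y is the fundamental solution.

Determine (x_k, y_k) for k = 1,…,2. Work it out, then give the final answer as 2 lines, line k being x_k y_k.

[11; 1,1,1,22] for √136; ℓ=4 ⇒ convergent index 3
step 0: (11, 1)  from 11·(1,0) + (0,1)
…
step 2: (23, 2)  from 1·(12,1) + (11,1)
step 3: (35, 3)  from 1·(23,2) + (12,1)
(x₁, y₁) = (35, 3);  35² − 136·3² = 1 ✓
(x_2, y_2) = (35·35 + 136·3·3, 35·3 + 3·35) = (2449, 210)

35 3
2449 210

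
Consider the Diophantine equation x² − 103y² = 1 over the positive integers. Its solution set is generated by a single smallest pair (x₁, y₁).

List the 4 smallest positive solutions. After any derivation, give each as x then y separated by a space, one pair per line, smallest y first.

d=103: √d = [10; 6,1,2,1,1,9,1,1,2,1,6,20] (ℓ=12, even), read p_11/q_11
a_0=10:  p_0=10·1+0=10,  q_0=10·0+1=1
a_1=6:  p_1=6·10+1=61,  q_1=6·1+0=6
a_2=1:  p_2=1·61+10=71,  q_2=1·6+1=7
a_3=2:  p_3=2·71+61=203,  q_3=2·7+6=20
a_4=1:  p_4=1·203+71=274,  q_4=1·20+7=27
a_5=1:  p_5=1·274+203=477,  q_5=1·27+20=47
a_6=9:  p_6=9·477+274=4567,  q_6=9·47+27=450
a_7=1:  p_7=1·4567+477=5044,  q_7=1·450+47=497
a_8=1:  p_8=1·5044+4567=9611,  q_8=1·497+450=947
a_9=2:  p_9=2·9611+5044=24266,  q_9=2·947+497=2391
a_10=1:  p_10=1·24266+9611=33877,  q_10=1·2391+947=3338
a_11=6:  p_11=6·33877+24266=227528,  q_11=6·3338+2391=22419
fundamental: x₁=227528, y₁=22419  (since 51768990784 − 103·502611561 = 1)
n=2: (227528,22419)∘(227528,22419) = (227528·227528+103·22419·22419, 227528·22419+22419·227528) = (103537981567,10201900464)
n=3: (103537981567,10201900464)∘(227528,22419) = (227528·103537981567+103·22419·10201900464, 227528·10201900464+22419·103537981567) = (47115579739725224,4642436017523565)
n=4: (47115579739725224,4642436017523565)∘(227528,22419) = (227528·47115579739725224+103·22419·4642436017523565, 227528·4642436017523565+22419·47115579739725224) = (21440227253936863550977,2112568364380001494176)

227528 22419
103537981567 10201900464
47115579739725224 4642436017523565
21440227253936863550977 2112568364380001494176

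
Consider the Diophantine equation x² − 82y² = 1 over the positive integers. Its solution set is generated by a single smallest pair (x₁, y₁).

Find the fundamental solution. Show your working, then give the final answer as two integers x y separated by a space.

163 18

√82 = [9; 18, …], period ℓ=1 (odd) → k=1
step 0: (9, 1)  from 9·(1,0) + (0,1)
step 1: (163, 18)  from 18·(9,1) + (1,0)
fundamental: x₁=163, y₁=18  (since 26569 − 82·324 = 1)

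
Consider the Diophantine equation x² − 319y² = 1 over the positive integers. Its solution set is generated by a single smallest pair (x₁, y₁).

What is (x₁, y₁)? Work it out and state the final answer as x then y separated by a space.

√319 = [17; 1,6,5,1,4,…,6,1,34, …], period ℓ=14 (even) → k=13
i=0: a=17 ⇒ p=17, q=1
i=1: a=1 ⇒ p=18, q=1
i=2: a=6 ⇒ p=125, q=7
i=3: a=5 ⇒ p=643, q=36
i=4: a=1 ⇒ p=768, q=43
i=5: a=4 ⇒ p=3715, q=208
i=6: a=3 ⇒ p=11913, q=667
i=7: a=1 ⇒ p=15628, q=875
…
i=9: a=4 ⇒ p=250816, q=14043
i=10: a=1 ⇒ p=309613, q=17335
i=11: a=5 ⇒ p=1798881, q=100718
i=12: a=6 ⇒ p=11102899, q=621643
i=13: a=1 ⇒ p=12901780, q=722361
→ (12901780, 722361).  Check: 12901780²=166455927168400, 319·722361²=166455927168399, difference 1.

12901780 722361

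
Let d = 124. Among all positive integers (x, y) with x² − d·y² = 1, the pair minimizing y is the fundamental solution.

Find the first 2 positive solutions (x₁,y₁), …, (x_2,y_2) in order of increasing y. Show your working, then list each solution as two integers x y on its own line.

√124 → a₀=11, period (7,2,1,1,1,…,2,7,22); ℓ=16 even so k=15
i=0: a=11 ⇒ p=11, q=1
i=1: a=7 ⇒ p=78, q=7
…
i=3: a=1 ⇒ p=245, q=22
…
i=7: a=1 ⇒ p=3040, q=273
i=8: a=4 ⇒ p=14543, q=1306
…
i=10: a=3 ⇒ p=67292, q=6043
i=11: a=1 ⇒ p=84875, q=7622
…
i=14: a=2 ⇒ p=626251, q=56239
i=15: a=7 ⇒ p=4620799, q=414960
(x₁, y₁) = (4620799, 414960);  4620799² − 124·414960² = 1 ✓
(4620799+414960√124)^2 = 42703566796801 + 3834893506080√124

4620799 414960
42703566796801 3834893506080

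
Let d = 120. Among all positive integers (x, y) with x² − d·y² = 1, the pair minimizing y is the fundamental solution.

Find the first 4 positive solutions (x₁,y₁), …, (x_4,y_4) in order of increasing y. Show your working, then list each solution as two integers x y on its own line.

11 1
241 22
5291 483
116161 10604

√120 = [10; 1,20, …], period ℓ=2 (even) → k=1
a_0=10:  p_0=10·1+0=10,  q_0=10·0+1=1
a_1=1:  p_1=1·10+1=11,  q_1=1·1+0=1
(x₁, y₁) = (11, 1);  11² − 120·1² = 1 ✓
(x_2, y_2) = (11·11 + 120·1·1, 11·1 + 1·11) = (241, 22)
(x_3, y_3) = (11·241 + 120·1·22, 11·22 + 1·241) = (5291, 483)
(x_4, y_4) = (11·5291 + 120·1·483, 11·483 + 1·5291) = (116161, 10604)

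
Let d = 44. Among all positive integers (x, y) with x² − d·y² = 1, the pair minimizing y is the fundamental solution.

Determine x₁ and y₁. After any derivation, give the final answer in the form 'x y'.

199 30

√44 → a₀=6, period (1,1,1,2,1,1,1,12); ℓ=8 even so k=7
step 0: (6, 1)  from 6·(1,0) + (0,1)
…
step 2: (13, 2)  from 1·(7,1) + (6,1)
step 3: (20, 3)  from 1·(13,2) + (7,1)
step 4: (53, 8)  from 2·(20,3) + (13,2)
step 5: (73, 11)  from 1·(53,8) + (20,3)
step 6: (126, 19)  from 1·(73,11) + (53,8)
step 7: (199, 30)  from 1·(126,19) + (73,11)
(x₁, y₁) = (199, 30);  199² − 44·30² = 1 ✓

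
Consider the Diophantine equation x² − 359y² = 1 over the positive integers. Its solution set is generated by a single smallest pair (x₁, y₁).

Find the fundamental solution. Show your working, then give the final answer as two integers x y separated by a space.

√359 → a₀=18, period (1,17,1,36); ℓ=4 even so k=3
k=0  a_k=18  p_k/q_k = 18/1
…
k=2  a_k=17  p_k/q_k = 341/18
k=3  a_k=1  p_k/q_k = 360/19
→ (360, 19).  Check: 360²=129600, 359·19²=129599, difference 1.

360 19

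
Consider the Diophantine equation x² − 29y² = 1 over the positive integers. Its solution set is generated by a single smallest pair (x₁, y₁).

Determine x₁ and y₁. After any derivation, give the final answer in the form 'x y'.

[5; 2,1,1,2,10] for √29; ℓ=5 ⇒ convergent index 9
i=0: a=5 ⇒ p=5, q=1
i=1: a=2 ⇒ p=11, q=2
i=2: a=1 ⇒ p=16, q=3
i=3: a=1 ⇒ p=27, q=5
…
i=8: a=1 ⇒ p=3775, q=701
i=9: a=2 ⇒ p=9801, q=1820
fundamental: x₁=9801, y₁=1820  (since 96059601 − 29·3312400 = 1)

9801 1820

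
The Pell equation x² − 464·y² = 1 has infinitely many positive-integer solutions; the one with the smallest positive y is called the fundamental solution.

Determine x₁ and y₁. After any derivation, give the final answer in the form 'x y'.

9801 455

√464 → a₀=21, period (1,1,5,1,1,1,5,1,1,42); ℓ=10 even so k=9
i=0: a=21 ⇒ p=21, q=1
i=1: a=1 ⇒ p=22, q=1
i=2: a=1 ⇒ p=43, q=2
…
i=4: a=1 ⇒ p=280, q=13
…
i=8: a=1 ⇒ p=5299, q=246
i=9: a=1 ⇒ p=9801, q=455
→ (9801, 455).  Check: 9801²=96059601, 464·455²=96059600, difference 1.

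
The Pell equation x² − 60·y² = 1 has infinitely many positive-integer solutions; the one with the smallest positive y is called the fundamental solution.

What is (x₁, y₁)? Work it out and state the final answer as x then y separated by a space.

√60 = [7; 1,2,1,14, …], period ℓ=4 (even) → k=3
a_0=7:  p_0=7·1+0=7,  q_0=7·0+1=1
…
a_2=2:  p_2=2·8+7=23,  q_2=2·1+1=3
a_3=1:  p_3=1·23+8=31,  q_3=1·3+1=4
→ (31, 4).  Check: 31²=961, 60·4²=960, difference 1.

31 4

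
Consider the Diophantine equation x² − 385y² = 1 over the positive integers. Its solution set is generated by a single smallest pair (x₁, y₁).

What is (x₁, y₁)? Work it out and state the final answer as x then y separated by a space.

√385 = [19; 1,1,1,1,1,…,1,1,38, …], period ℓ=16 (even) → k=15
k=0  a_k=19  p_k/q_k = 19/1
k=1  a_k=1  p_k/q_k = 20/1
k=2  a_k=1  p_k/q_k = 39/2
…
k=4  a_k=1  p_k/q_k = 98/5
k=5  a_k=1  p_k/q_k = 157/8
k=6  a_k=3  p_k/q_k = 569/29
k=7  a_k=1  p_k/q_k = 726/37
…
k=10  a_k=3  p_k/q_k = 10262/523
k=11  a_k=1  p_k/q_k = 13009/663
k=12  a_k=1  p_k/q_k = 23271/1186
k=13  a_k=1  p_k/q_k = 36280/1849
k=14  a_k=1  p_k/q_k = 59551/3035
k=15  a_k=1  p_k/q_k = 95831/4884
→ (95831, 4884).  Check: 95831²=9183580561, 385·4884²=9183580560, difference 1.

95831 4884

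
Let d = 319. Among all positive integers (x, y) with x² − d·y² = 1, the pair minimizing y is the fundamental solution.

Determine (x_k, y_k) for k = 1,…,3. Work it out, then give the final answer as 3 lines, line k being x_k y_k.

12901780 722361
332911854336799 18639485405160
8590311008090840302660 480965080021169647239

√319 = [17; 1,6,5,1,4,…,6,1,34, …], period ℓ=14 (even) → k=13
a_0=17:  p_0=17·1+0=17,  q_0=17·0+1=1
a_1=1:  p_1=1·17+1=18,  q_1=1·1+0=1
a_2=6:  p_2=6·18+17=125,  q_2=6·1+1=7
a_3=5:  p_3=5·125+18=643,  q_3=5·7+1=36
a_4=1:  p_4=1·643+125=768,  q_4=1·36+7=43
a_5=4:  p_5=4·768+643=3715,  q_5=4·43+36=208
a_6=3:  p_6=3·3715+768=11913,  q_6=3·208+43=667
a_7=1:  p_7=1·11913+3715=15628,  q_7=1·667+208=875
a_8=3:  p_8=3·15628+11913=58797,  q_8=3·875+667=3292
a_9=4:  p_9=4·58797+15628=250816,  q_9=4·3292+875=14043
…
a_12=6:  p_12=6·1798881+309613=11102899,  q_12=6·100718+17335=621643
a_13=1:  p_13=1·11102899+1798881=12901780,  q_13=1·621643+100718=722361
→ (12901780, 722361).  Check: 12901780²=166455927168400, 319·722361²=166455927168399, difference 1.
(x_2, y_2) = (12901780·12901780 + 319·722361·722361, 12901780·722361 + 722361·12901780) = (332911854336799, 18639485405160)
(x_3, y_3) = (12901780·332911854336799 + 319·722361·18639485405160, 12901780·18639485405160 + 722361·332911854336799) = (8590311008090840302660, 480965080021169647239)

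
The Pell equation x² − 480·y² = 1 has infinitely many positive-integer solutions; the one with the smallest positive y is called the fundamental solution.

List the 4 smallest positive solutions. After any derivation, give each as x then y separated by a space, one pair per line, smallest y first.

241 11
116161 5302
55989361 2555553
26986755841 1231771244

d=480: √d = [21; 1,9,1,42] (ℓ=4, even), read p_3/q_3
k=0  a_k=21  p_k/q_k = 21/1
k=1  a_k=1  p_k/q_k = 22/1
k=2  a_k=9  p_k/q_k = 219/10
k=3  a_k=1  p_k/q_k = 241/11
fundamental: x₁=241, y₁=11  (since 58081 − 480·121 = 1)
n=2: (241,11)∘(241,11) = (241·241+480·11·11, 241·11+11·241) = (116161,5302)
n=3: (116161,5302)∘(241,11) = (241·116161+480·11·5302, 241·5302+11·116161) = (55989361,2555553)
n=4: (55989361,2555553)∘(241,11) = (241·55989361+480·11·2555553, 241·2555553+11·55989361) = (26986755841,1231771244)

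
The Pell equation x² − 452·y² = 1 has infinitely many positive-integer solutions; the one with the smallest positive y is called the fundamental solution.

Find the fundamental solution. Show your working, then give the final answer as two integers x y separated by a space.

1204353 56648

√452 = [21; 3,1,5,3,10,3,5,1,3,42, …], period ℓ=10 (even) → k=9
a_0=21:  p_0=21·1+0=21,  q_0=21·0+1=1
a_1=3:  p_1=3·21+1=64,  q_1=3·1+0=3
a_2=1:  p_2=1·64+21=85,  q_2=1·3+1=4
a_3=5:  p_3=5·85+64=489,  q_3=5·4+3=23
a_4=3:  p_4=3·489+85=1552,  q_4=3·23+4=73
a_5=10:  p_5=10·1552+489=16009,  q_5=10·73+23=753
…
a_8=1:  p_8=1·263904+49579=313483,  q_8=1·12413+2332=14745
a_9=3:  p_9=3·313483+263904=1204353,  q_9=3·14745+12413=56648
→ (1204353, 56648).  Check: 1204353²=1450466148609, 452·56648²=1450466148608, difference 1.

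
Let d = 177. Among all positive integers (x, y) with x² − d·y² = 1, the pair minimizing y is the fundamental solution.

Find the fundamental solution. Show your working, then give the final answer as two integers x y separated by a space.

√177 = [13; 3,3,2,8,2,3,3,26, …], period ℓ=8 (even) → k=7
i=0: a=13 ⇒ p=13, q=1
…
i=2: a=3 ⇒ p=133, q=10
i=3: a=2 ⇒ p=306, q=23
i=4: a=8 ⇒ p=2581, q=194
i=5: a=2 ⇒ p=5468, q=411
i=6: a=3 ⇒ p=18985, q=1427
i=7: a=3 ⇒ p=62423, q=4692
(x₁, y₁) = (62423, 4692);  62423² − 177·4692² = 1 ✓

62423 4692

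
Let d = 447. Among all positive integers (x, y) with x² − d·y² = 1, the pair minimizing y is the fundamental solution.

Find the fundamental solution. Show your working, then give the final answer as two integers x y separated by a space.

148 7

d=447: √d = [21; 7,42] (ℓ=2, even), read p_1/q_1
step 0: (21, 1)  from 21·(1,0) + (0,1)
step 1: (148, 7)  from 7·(21,1) + (1,0)
fundamental: x₁=148, y₁=7  (since 21904 − 447·49 = 1)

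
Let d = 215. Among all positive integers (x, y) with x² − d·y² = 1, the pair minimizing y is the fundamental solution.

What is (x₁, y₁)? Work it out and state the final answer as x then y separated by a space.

44 3

√215 = [14; 1,1,1,28, …], period ℓ=4 (even) → k=3
i=0: a=14 ⇒ p=14, q=1
…
i=2: a=1 ⇒ p=29, q=2
i=3: a=1 ⇒ p=44, q=3
fundamental: x₁=44, y₁=3  (since 1936 − 215·9 = 1)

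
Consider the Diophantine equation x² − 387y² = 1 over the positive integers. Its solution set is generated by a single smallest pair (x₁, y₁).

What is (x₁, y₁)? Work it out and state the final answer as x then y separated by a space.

3482 177

√387 → a₀=19, period (1,2,19,2,1,38); ℓ=6 even so k=5
a_0=19:  p_0=19·1+0=19,  q_0=19·0+1=1
a_1=1:  p_1=1·19+1=20,  q_1=1·1+0=1
…
a_4=2:  p_4=2·1141+59=2341,  q_4=2·58+3=119
a_5=1:  p_5=1·2341+1141=3482,  q_5=1·119+58=177
→ (3482, 177).  Check: 3482²=12124324, 387·177²=12124323, difference 1.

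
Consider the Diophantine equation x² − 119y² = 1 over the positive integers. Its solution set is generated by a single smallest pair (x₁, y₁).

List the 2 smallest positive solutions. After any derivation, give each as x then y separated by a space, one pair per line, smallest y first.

√119 → a₀=10, period (1,9,1,20); ℓ=4 even so k=3
i=0: a=10 ⇒ p=10, q=1
…
i=2: a=9 ⇒ p=109, q=10
i=3: a=1 ⇒ p=120, q=11
fundamental: x₁=120, y₁=11  (since 14400 − 119·121 = 1)
k=2:  x_2 = 120·120+119·11·11 = 28799,  y_2 = 120·11+11·120 = 2640

120 11
28799 2640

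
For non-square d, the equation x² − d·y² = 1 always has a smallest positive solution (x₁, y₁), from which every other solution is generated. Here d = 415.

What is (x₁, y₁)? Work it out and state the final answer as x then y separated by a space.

[20; 2,1,2,4,6,…,1,2,40] for √415; ℓ=16 ⇒ convergent index 15
step 0: (20, 1)  from 20·(1,0) + (0,1)
step 1: (41, 2)  from 2·(20,1) + (1,0)
…
step 6: (5154, 253)  from 1·(4441,218) + (713,35)
…
step 9: (43534, 2137)  from 1·(33939,1666) + (9595,471)
…
step 13: (4730294, 232201)  from 2·(2110961,103623) + (508372,24955)
step 14: (6841255, 335824)  from 1·(4730294,232201) + (2110961,103623)
step 15: (18412804, 903849)  from 2·(6841255,335824) + (4730294,232201)
(x₁, y₁) = (18412804, 903849);  18412804² − 415·903849² = 1 ✓

18412804 903849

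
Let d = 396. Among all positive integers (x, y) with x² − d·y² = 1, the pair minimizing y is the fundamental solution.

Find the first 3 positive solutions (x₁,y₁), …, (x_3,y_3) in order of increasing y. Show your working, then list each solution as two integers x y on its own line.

199 10
79201 3980
31521799 1584030

√396 → a₀=19, period (1,8,1,38); ℓ=4 even so k=3
i=0: a=19 ⇒ p=19, q=1
i=1: a=1 ⇒ p=20, q=1
i=2: a=8 ⇒ p=179, q=9
i=3: a=1 ⇒ p=199, q=10
fundamental: x₁=199, y₁=10  (since 39601 − 396·100 = 1)
(x_2, y_2) = (199·199 + 396·10·10, 199·10 + 10·199) = (79201, 3980)
(x_3, y_3) = (199·79201 + 396·10·3980, 199·3980 + 10·79201) = (31521799, 1584030)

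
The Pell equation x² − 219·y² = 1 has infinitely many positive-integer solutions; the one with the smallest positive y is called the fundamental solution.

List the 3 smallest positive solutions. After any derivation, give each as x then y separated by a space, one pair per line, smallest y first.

√219 → a₀=14, period (1,3,1,28); ℓ=4 even so k=3
a_0=14:  p_0=14·1+0=14,  q_0=14·0+1=1
a_1=1:  p_1=1·14+1=15,  q_1=1·1+0=1
a_2=3:  p_2=3·15+14=59,  q_2=3·1+1=4
a_3=1:  p_3=1·59+15=74,  q_3=1·4+1=5
fundamental: x₁=74, y₁=5  (since 5476 − 219·25 = 1)
n=2: (74,5)∘(74,5) = (74·74+219·5·5, 74·5+5·74) = (10951,740)
n=3: (10951,740)∘(74,5) = (74·10951+219·5·740, 74·740+5·10951) = (1620674,109515)

74 5
10951 740
1620674 109515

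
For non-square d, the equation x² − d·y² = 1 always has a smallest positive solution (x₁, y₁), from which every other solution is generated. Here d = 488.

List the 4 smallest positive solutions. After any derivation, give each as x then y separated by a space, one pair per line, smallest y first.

243 11
118097 5346
57394899 2598145
27893802817 1262693124

[22; 11,44] for √488; ℓ=2 ⇒ convergent index 1
k=0  a_k=22  p_k/q_k = 22/1
k=1  a_k=11  p_k/q_k = 243/11
fundamental: x₁=243, y₁=11  (since 59049 − 488·121 = 1)
k=2:  x_2 = 243·243+488·11·11 = 118097,  y_2 = 243·11+11·243 = 5346
k=3:  x_3 = 243·118097+488·11·5346 = 57394899,  y_3 = 243·5346+11·118097 = 2598145
k=4:  x_4 = 243·57394899+488·11·2598145 = 27893802817,  y_4 = 243·2598145+11·57394899 = 1262693124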